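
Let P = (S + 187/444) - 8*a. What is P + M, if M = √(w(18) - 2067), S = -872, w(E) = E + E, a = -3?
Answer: -376325/444 + I*√2031 ≈ -847.58 + 45.067*I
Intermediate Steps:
w(E) = 2*E
M = I*√2031 (M = √(2*18 - 2067) = √(36 - 2067) = √(-2031) = I*√2031 ≈ 45.067*I)
P = -376325/444 (P = (-872 + 187/444) - 8*(-3) = (-872 + 187*(1/444)) + 24 = (-872 + 187/444) + 24 = -386981/444 + 24 = -376325/444 ≈ -847.58)
P + M = -376325/444 + I*√2031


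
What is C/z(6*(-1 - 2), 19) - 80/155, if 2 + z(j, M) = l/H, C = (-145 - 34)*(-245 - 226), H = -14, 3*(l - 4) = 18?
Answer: -18295357/589 ≈ -31062.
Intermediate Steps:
l = 10 (l = 4 + (1/3)*18 = 4 + 6 = 10)
C = 84309 (C = -179*(-471) = 84309)
z(j, M) = -19/7 (z(j, M) = -2 + 10/(-14) = -2 + 10*(-1/14) = -2 - 5/7 = -19/7)
C/z(6*(-1 - 2), 19) - 80/155 = 84309/(-19/7) - 80/155 = 84309*(-7/19) - 80*1/155 = -590163/19 - 16/31 = -18295357/589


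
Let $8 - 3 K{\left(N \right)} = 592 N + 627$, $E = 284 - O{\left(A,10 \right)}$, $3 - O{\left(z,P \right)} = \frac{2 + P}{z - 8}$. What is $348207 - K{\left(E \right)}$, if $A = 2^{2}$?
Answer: $403272$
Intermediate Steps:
$A = 4$
$O{\left(z,P \right)} = 3 - \frac{2 + P}{-8 + z}$ ($O{\left(z,P \right)} = 3 - \frac{2 + P}{z - 8} = 3 - \frac{2 + P}{-8 + z}$)
$E = 278$ ($E = 284 - \frac{-26 - 10 + 3 \cdot 4}{-8 + 4} = 284 - \frac{-26 - 10 + 12}{-4} = 284 - \left(- \frac{1}{4}\right) \left(-24\right) = 284 - 6 = 278$)
$K{\left(N \right)} = - \frac{619}{3} - \frac{592 N}{3}$ ($K{\left(N \right)} = \frac{8}{3} - \frac{592 N + 627}{3} = \frac{8}{3} - \frac{627 + 592 N}{3} = \frac{8}{3} - \left(209 + \frac{592 N}{3}\right) = - \frac{619}{3} - \frac{592 N}{3}$)
$348207 - K{\left(E \right)} = 348207 - \left(- \frac{619}{3} - \frac{164576}{3}\right) = 348207 - -55065 = 348207 + 55065 = 403272$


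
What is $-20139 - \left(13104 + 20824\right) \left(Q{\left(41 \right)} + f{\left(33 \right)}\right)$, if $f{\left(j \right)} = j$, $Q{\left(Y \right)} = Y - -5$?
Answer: $-2700451$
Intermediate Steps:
$Q{\left(Y \right)} = 5 + Y$ ($Q{\left(Y \right)} = Y + 5 = 5 + Y$)
$-20139 - \left(13104 + 20824\right) \left(Q{\left(41 \right)} + f{\left(33 \right)}\right) = -20139 - \left(13104 + 20824\right) \left(\left(5 + 41\right) + 33\right) = -20139 - 33928 \left(46 + 33\right) = -20139 - 33928 \cdot 79 = -20139 - 2680312 = -2700451$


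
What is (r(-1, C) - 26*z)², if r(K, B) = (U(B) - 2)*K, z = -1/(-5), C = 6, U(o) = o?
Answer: 2116/25 ≈ 84.640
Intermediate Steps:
z = ⅕ (z = -1*(-⅕) = ⅕ ≈ 0.20000)
r(K, B) = K*(-2 + B) (r(K, B) = (B - 2)*K = (-2 + B)*K = K*(-2 + B))
(r(-1, C) - 26*z)² = (-(-2 + 6) - 26*⅕)² = (-1*4 - 26/5)² = (-4 - 26/5)² = (-46/5)² = 2116/25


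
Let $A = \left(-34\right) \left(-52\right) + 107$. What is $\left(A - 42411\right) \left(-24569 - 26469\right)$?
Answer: $2068876368$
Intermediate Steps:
$A = 1875$ ($A = 1768 + 107 = 1875$)
$\left(A - 42411\right) \left(-24569 - 26469\right) = \left(1875 - 42411\right) \left(-24569 - 26469\right) = \left(-40536\right) \left(-51038\right) = 2068876368$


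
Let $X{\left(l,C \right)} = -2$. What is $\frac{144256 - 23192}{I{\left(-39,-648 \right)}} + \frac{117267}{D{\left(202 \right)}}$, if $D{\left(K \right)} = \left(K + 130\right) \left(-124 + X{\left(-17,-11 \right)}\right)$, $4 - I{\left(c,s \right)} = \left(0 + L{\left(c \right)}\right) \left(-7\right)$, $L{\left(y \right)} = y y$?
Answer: $\frac{1271779477}{148517544} \approx 8.5632$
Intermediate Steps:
$L{\left(y \right)} = y^{2}$
$I{\left(c,s \right)} = 4 + 7 c^{2}$ ($I{\left(c,s \right)} = 4 - \left(0 + c^{2}\right) \left(-7\right) = 4 - c^{2} \left(-7\right) = 4 - - 7 c^{2} = 4 + 7 c^{2}$)
$D{\left(K \right)} = -16380 - 126 K$ ($D{\left(K \right)} = \left(K + 130\right) \left(-124 - 2\right) = \left(130 + K\right) \left(-126\right) = -16380 - 126 K$)
$\frac{144256 - 23192}{I{\left(-39,-648 \right)}} + \frac{117267}{D{\left(202 \right)}} = \frac{144256 - 23192}{4 + 7 \left(-39\right)^{2}} + \frac{117267}{-16380 - 25452} = \frac{144256 - 23192}{4 + 7 \cdot 1521} + \frac{117267}{-16380 - 25452} = \frac{121064}{4 + 10647} + \frac{117267}{-41832} = \frac{121064}{10651} + 117267 \left(- \frac{1}{41832}\right) = 121064 \cdot \frac{1}{10651} - \frac{39089}{13944} = \frac{121064}{10651} - \frac{39089}{13944} = \frac{1271779477}{148517544}$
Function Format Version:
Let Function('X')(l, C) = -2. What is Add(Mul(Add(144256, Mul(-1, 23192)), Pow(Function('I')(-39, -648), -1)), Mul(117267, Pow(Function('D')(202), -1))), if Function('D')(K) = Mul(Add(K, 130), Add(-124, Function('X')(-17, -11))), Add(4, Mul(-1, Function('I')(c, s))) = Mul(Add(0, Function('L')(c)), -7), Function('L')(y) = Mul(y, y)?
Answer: Rational(1271779477, 148517544) ≈ 8.5632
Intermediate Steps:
Function('L')(y) = Pow(y, 2)
Function('I')(c, s) = Add(4, Mul(7, Pow(c, 2))) (Function('I')(c, s) = Add(4, Mul(-1, Mul(Add(0, Pow(c, 2)), -7))) = Add(4, Mul(-1, Mul(Pow(c, 2), -7))) = Add(4, Mul(-1, Mul(-7, Pow(c, 2)))) = Add(4, Mul(7, Pow(c, 2))))
Function('D')(K) = Add(-16380, Mul(-126, K)) (Function('D')(K) = Mul(Add(K, 130), Add(-124, -2)) = Mul(Add(130, K), -126) = Add(-16380, Mul(-126, K)))
Add(Mul(Add(144256, Mul(-1, 23192)), Pow(Function('I')(-39, -648), -1)), Mul(117267, Pow(Function('D')(202), -1))) = Add(Mul(Add(144256, Mul(-1, 23192)), Pow(Add(4, Mul(7, Pow(-39, 2))), -1)), Mul(117267, Pow(Add(-16380, Mul(-126, 202)), -1))) = Add(Mul(Add(144256, -23192), Pow(Add(4, Mul(7, 1521)), -1)), Mul(117267, Pow(Add(-16380, -25452), -1))) = Add(Mul(121064, Pow(Add(4, 10647), -1)), Mul(117267, Pow(-41832, -1))) = Add(Mul(121064, Pow(10651, -1)), Mul(117267, Rational(-1, 41832))) = Add(Mul(121064, Rational(1, 10651)), Rational(-39089, 13944)) = Add(Rational(121064, 10651), Rational(-39089, 13944)) = Rational(1271779477, 148517544)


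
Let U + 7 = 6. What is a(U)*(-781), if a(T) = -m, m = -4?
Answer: -3124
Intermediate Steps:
U = -1 (U = -7 + 6 = -1)
a(T) = 4 (a(T) = -1*(-4) = 4)
a(U)*(-781) = 4*(-781) = -3124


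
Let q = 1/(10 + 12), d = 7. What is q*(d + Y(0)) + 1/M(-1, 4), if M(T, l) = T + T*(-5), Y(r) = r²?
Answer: 25/44 ≈ 0.56818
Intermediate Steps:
M(T, l) = -4*T (M(T, l) = T - 5*T = -4*T)
q = 1/22 ≈ 0.045455
q*(d + Y(0)) + 1/M(-1, 4) = (7 + 0²)/22 + 1/(-4*(-1)) = (7 + 0)/22 + 1/4 = (1/22)*7 + ¼ = 7/22 + ¼ = 25/44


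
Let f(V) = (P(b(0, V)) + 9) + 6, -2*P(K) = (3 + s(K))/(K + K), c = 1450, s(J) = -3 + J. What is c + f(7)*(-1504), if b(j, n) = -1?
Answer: -20734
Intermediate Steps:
P(K) = -¼ (P(K) = -(3 + (-3 + K))/(2*(K + K)) = -K/(2*(2*K)) = -K*1/(2*K)/2 = -½*½ = -¼)
f(V) = 59/4 (f(V) = (-¼ + 9) + 6 = 35/4 + 6 = 59/4)
c + f(7)*(-1504) = 1450 + (59/4)*(-1504) = 1450 - 22184 = -20734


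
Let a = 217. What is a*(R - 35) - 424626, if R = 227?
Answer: -382962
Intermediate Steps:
a*(R - 35) - 424626 = 217*(227 - 35) - 424626 = 217*192 - 424626 = 41664 - 424626 = -382962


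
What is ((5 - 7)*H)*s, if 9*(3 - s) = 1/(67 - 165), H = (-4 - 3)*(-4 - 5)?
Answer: -2647/7 ≈ -378.14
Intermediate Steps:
H = 63 (H = -7*(-9) = 63)
s = 2647/882 (s = 3 - 1/(9*(67 - 165)) = 3 - ⅑/(-98) = 3 - ⅑*(-1/98) = 3 + 1/882 = 2647/882 ≈ 3.0011)
((5 - 7)*H)*s = ((5 - 7)*63)*(2647/882) = -2*63*(2647/882) = -126*2647/882 = -2647/7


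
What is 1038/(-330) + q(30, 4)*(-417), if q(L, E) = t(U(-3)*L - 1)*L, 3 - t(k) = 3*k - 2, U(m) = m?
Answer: -191278073/55 ≈ -3.4778e+6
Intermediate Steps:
t(k) = 5 - 3*k (t(k) = 3 - (3*k - 2) = 3 - (-2 + 3*k) = 3 + (2 - 3*k) = 5 - 3*k)
q(L, E) = L*(8 + 9*L) (q(L, E) = (5 - 3*(-3*L - 1))*L = (5 - 3*(-1 - 3*L))*L = (5 + (3 + 9*L))*L = (8 + 9*L)*L = L*(8 + 9*L))
1038/(-330) + q(30, 4)*(-417) = 1038/(-330) + (30*(8 + 9*30))*(-417) = 1038*(-1/330) + (30*(8 + 270))*(-417) = -173/55 + (30*278)*(-417) = -173/55 + 8340*(-417) = -173/55 - 3477780 = -191278073/55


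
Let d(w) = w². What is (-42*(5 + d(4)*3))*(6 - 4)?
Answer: -4452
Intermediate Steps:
(-42*(5 + d(4)*3))*(6 - 4) = (-42*(5 + 4²*3))*(6 - 4) = -42*(5 + 16*3)*2 = -42*(5 + 48)*2 = -42*53*2 = -2226*2 = -4452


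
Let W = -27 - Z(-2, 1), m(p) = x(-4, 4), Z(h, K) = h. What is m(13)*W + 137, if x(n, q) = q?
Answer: 37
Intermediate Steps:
m(p) = 4
W = -25 (W = -27 - 1*(-2) = -27 + 2 = -25)
m(13)*W + 137 = 4*(-25) + 137 = -100 + 137 = 37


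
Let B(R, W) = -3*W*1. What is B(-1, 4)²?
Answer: 144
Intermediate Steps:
B(R, W) = -3*W
B(-1, 4)² = (-3*4)² = (-12)² = 144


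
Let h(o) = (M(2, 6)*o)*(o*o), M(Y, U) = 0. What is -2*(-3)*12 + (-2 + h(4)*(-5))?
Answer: 70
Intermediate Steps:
h(o) = 0 (h(o) = (0*o)*(o*o) = 0*o**2 = 0)
-2*(-3)*12 + (-2 + h(4)*(-5)) = -2*(-3)*12 + (-2 + 0*(-5)) = 6*12 + (-2 + 0) = 72 - 2 = 70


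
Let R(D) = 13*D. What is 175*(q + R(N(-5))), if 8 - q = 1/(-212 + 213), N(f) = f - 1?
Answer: -12425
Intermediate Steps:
N(f) = -1 + f
q = 7 (q = 8 - 1/(-212 + 213) = 8 - 1/1 = 8 - 1*1 = 8 - 1 = 7)
175*(q + R(N(-5))) = 175*(7 + 13*(-1 - 5)) = 175*(7 + 13*(-6)) = 175*(7 - 78) = 175*(-71) = -12425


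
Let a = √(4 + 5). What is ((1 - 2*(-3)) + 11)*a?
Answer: 54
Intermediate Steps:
a = 3 (a = √9 = 3)
((1 - 2*(-3)) + 11)*a = ((1 - 2*(-3)) + 11)*3 = ((1 + 6) + 11)*3 = (7 + 11)*3 = 18*3 = 54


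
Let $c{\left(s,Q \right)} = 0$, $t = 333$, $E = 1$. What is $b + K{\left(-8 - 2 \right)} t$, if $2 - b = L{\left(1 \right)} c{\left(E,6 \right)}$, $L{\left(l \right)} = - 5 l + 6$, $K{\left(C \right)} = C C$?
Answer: $33302$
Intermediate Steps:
$K{\left(C \right)} = C^{2}$
$L{\left(l \right)} = 6 - 5 l$
$b = 2$ ($b = 2 - \left(6 - 5\right) 0 = 2 - 1 \cdot 0 = 2 - 0 = 2 + 0 = 2$)
$b + K{\left(-8 - 2 \right)} t = 2 + \left(-8 - 2\right)^{2} \cdot 333 = 2 + \left(-10\right)^{2} \cdot 333 = 2 + 100 \cdot 333 = 2 + 33300 = 33302$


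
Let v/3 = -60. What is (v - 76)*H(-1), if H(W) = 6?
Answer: -1536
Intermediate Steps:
v = -180 (v = 3*(-60) = -180)
(v - 76)*H(-1) = (-180 - 76)*6 = -256*6 = -1536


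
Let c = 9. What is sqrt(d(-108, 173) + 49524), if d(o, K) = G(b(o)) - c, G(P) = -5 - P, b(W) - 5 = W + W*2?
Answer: sqrt(49829) ≈ 223.22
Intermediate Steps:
b(W) = 5 + 3*W (b(W) = 5 + (W + W*2) = 5 + (W + 2*W) = 5 + 3*W)
d(o, K) = -19 - 3*o (d(o, K) = (-5 - (5 + 3*o)) - 1*9 = (-5 + (-5 - 3*o)) - 9 = (-10 - 3*o) - 9 = -19 - 3*o)
sqrt(d(-108, 173) + 49524) = sqrt((-19 - 3*(-108)) + 49524) = sqrt((-19 + 324) + 49524) = sqrt(305 + 49524) = sqrt(49829)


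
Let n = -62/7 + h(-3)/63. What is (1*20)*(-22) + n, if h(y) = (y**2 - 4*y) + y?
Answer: -3140/7 ≈ -448.57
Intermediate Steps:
h(y) = y**2 - 3*y
n = -60/7 (n = -62/7 - 3*(-3 - 3)/63 = -62*1/7 - 3*(-6)*(1/63) = -62/7 + 18*(1/63) = -62/7 + 2/7 = -60/7 ≈ -8.5714)
(1*20)*(-22) + n = (1*20)*(-22) - 60/7 = 20*(-22) - 60/7 = -440 - 60/7 = -3140/7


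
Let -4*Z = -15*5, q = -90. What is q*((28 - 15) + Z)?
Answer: -5715/2 ≈ -2857.5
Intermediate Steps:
Z = 75/4 (Z = -(-15)*5/4 = -¼*(-75) = 75/4 ≈ 18.750)
q*((28 - 15) + Z) = -90*((28 - 15) + 75/4) = -90*(13 + 75/4) = -90*127/4 = -5715/2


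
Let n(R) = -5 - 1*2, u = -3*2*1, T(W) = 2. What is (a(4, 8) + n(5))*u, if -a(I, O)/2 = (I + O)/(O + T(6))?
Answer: 282/5 ≈ 56.400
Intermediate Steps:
u = -6 (u = -6*1 = -6)
n(R) = -7 (n(R) = -5 - 2 = -7)
a(I, O) = -2*(I + O)/(2 + O) (a(I, O) = -2*(I + O)/(O + 2) = -2*(I + O)/(2 + O))
(a(4, 8) + n(5))*u = (2*(-1*4 - 1*8)/(2 + 8) - 7)*(-6) = (2*(-4 - 8)/10 - 7)*(-6) = (2*(1/10)*(-12) - 7)*(-6) = (-12/5 - 7)*(-6) = -47/5*(-6) = 282/5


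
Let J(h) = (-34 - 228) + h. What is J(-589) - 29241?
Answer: -30092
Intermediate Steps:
J(h) = -262 + h
J(-589) - 29241 = (-262 - 589) - 29241 = -851 - 29241 = -30092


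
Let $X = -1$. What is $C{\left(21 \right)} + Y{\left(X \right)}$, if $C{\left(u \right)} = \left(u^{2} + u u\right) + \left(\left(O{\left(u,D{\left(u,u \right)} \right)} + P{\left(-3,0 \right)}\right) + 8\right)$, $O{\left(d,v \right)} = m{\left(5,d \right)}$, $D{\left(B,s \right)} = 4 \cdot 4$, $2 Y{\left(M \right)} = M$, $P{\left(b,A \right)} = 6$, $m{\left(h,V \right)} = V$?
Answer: $\frac{1833}{2} \approx 916.5$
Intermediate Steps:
$Y{\left(M \right)} = \frac{M}{2}$
$D{\left(B,s \right)} = 16$
$O{\left(d,v \right)} = d$
$C{\left(u \right)} = 14 + u + 2 u^{2}$ ($C{\left(u \right)} = \left(u^{2} + u u\right) + \left(\left(u + 6\right) + 8\right) = \left(u^{2} + u^{2}\right) + \left(\left(6 + u\right) + 8\right) = 2 u^{2} + \left(14 + u\right) = 14 + u + 2 u^{2}$)
$C{\left(21 \right)} + Y{\left(X \right)} = \left(14 + 21 + 2 \cdot 21^{2}\right) + \frac{1}{2} \left(-1\right) = \left(14 + 21 + 2 \cdot 441\right) - \frac{1}{2} = \left(14 + 21 + 882\right) - \frac{1}{2} = 917 - \frac{1}{2} = \frac{1833}{2}$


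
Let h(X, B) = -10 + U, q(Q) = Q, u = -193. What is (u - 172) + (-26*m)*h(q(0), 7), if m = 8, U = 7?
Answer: 259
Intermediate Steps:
h(X, B) = -3 (h(X, B) = -10 + 7 = -3)
(u - 172) + (-26*m)*h(q(0), 7) = (-193 - 172) - 26*8*(-3) = -365 - 208*(-3) = -365 + 624 = 259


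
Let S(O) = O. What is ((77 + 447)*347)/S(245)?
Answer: 181828/245 ≈ 742.16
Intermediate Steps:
((77 + 447)*347)/S(245) = ((77 + 447)*347)/245 = (524*347)*(1/245) = 181828*(1/245) = 181828/245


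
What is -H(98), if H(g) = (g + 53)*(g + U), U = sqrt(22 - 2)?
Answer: -14798 - 302*sqrt(5) ≈ -15473.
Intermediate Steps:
U = 2*sqrt(5) (U = sqrt(20) = 2*sqrt(5) ≈ 4.4721)
H(g) = (53 + g)*(g + 2*sqrt(5)) (H(g) = (g + 53)*(g + 2*sqrt(5)) = (53 + g)*(g + 2*sqrt(5)))
-H(98) = -(98**2 + 53*98 + 106*sqrt(5) + 2*98*sqrt(5)) = -(9604 + 5194 + 106*sqrt(5) + 196*sqrt(5)) = -(14798 + 302*sqrt(5)) = -14798 - 302*sqrt(5)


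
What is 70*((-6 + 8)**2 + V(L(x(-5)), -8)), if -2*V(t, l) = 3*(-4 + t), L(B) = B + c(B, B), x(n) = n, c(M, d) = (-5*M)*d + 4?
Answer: 13930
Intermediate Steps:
c(M, d) = 4 - 5*M*d (c(M, d) = -5*M*d + 4 = 4 - 5*M*d)
L(B) = 4 + B - 5*B**2 (L(B) = B + (4 - 5*B*B) = B + (4 - 5*B**2) = 4 + B - 5*B**2)
V(t, l) = 6 - 3*t/2 (V(t, l) = -3*(-4 + t)/2 = -(-12 + 3*t)/2 = 6 - 3*t/2)
70*((-6 + 8)**2 + V(L(x(-5)), -8)) = 70*((-6 + 8)**2 + (6 - 3*(4 - 5 - 5*(-5)**2)/2)) = 70*(2**2 + (6 - 3*(4 - 5 - 5*25)/2)) = 70*(4 + (6 - 3*(4 - 5 - 125)/2)) = 70*(4 + (6 - 3/2*(-126))) = 70*(4 + (6 + 189)) = 70*(4 + 195) = 70*199 = 13930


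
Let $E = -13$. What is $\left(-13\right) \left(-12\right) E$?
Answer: $-2028$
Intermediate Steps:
$\left(-13\right) \left(-12\right) E = \left(-13\right) \left(-12\right) \left(-13\right) = 156 \left(-13\right) = -2028$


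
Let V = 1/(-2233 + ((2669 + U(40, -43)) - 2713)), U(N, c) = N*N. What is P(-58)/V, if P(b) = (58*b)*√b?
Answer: 2277428*I*√58 ≈ 1.7344e+7*I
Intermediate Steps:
U(N, c) = N²
P(b) = 58*b^(3/2)
V = -1/677 (V = 1/(-2233 + ((2669 + 40²) - 2713)) = 1/(-2233 + ((2669 + 1600) - 2713)) = 1/(-2233 + (4269 - 2713)) = 1/(-2233 + 1556) = 1/(-677) = -1/677 ≈ -0.0014771)
P(-58)/V = (58*(-58)^(3/2))/(-1/677) = (58*(-58*I*√58))*(-677) = -3364*I*√58*(-677) = 2277428*I*√58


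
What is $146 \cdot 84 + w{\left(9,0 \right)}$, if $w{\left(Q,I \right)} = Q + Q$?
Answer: $12282$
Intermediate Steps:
$w{\left(Q,I \right)} = 2 Q$
$146 \cdot 84 + w{\left(9,0 \right)} = 146 \cdot 84 + 2 \cdot 9 = 12264 + 18 = 12282$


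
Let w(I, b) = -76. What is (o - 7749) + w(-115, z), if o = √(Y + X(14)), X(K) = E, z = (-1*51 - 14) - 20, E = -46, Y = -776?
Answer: -7825 + I*√822 ≈ -7825.0 + 28.671*I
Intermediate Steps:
z = -85 (z = (-51 - 14) - 20 = -65 - 20 = -85)
X(K) = -46
o = I*√822 (o = √(-776 - 46) = √(-822) = I*√822 ≈ 28.671*I)
(o - 7749) + w(-115, z) = (I*√822 - 7749) - 76 = (-7749 + I*√822) - 76 = -7825 + I*√822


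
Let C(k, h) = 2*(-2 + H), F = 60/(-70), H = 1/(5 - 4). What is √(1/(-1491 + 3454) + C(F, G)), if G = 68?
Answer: 5*I*√308191/1963 ≈ 1.414*I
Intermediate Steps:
H = 1 (H = 1/1 = 1)
F = -6/7 (F = 60*(-1/70) = -6/7 ≈ -0.85714)
C(k, h) = -2 (C(k, h) = 2*(-2 + 1) = 2*(-1) = -2)
√(1/(-1491 + 3454) + C(F, G)) = √(1/(-1491 + 3454) - 2) = √(1/1963 - 2) = √(-3925/1963) = 5*I*√308191/1963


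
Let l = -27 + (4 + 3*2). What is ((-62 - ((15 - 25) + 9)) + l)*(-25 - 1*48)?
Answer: 5694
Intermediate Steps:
l = -17 (l = -27 + (4 + 6) = -27 + 10 = -17)
((-62 - ((15 - 25) + 9)) + l)*(-25 - 1*48) = ((-62 - ((15 - 25) + 9)) - 17)*(-25 - 1*48) = ((-62 - (-10 + 9)) - 17)*(-25 - 48) = ((-62 - 1*(-1)) - 17)*(-73) = ((-62 + 1) - 17)*(-73) = (-61 - 17)*(-73) = -78*(-73) = 5694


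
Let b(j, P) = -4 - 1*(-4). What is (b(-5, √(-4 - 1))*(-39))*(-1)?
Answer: 0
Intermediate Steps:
b(j, P) = 0 (b(j, P) = -4 + 4 = 0)
(b(-5, √(-4 - 1))*(-39))*(-1) = (0*(-39))*(-1) = 0*(-1) = 0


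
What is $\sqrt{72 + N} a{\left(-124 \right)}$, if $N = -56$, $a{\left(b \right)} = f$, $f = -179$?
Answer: $-716$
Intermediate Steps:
$a{\left(b \right)} = -179$
$\sqrt{72 + N} a{\left(-124 \right)} = \sqrt{72 - 56} \left(-179\right) = \sqrt{16} \left(-179\right) = 4 \left(-179\right) = -716$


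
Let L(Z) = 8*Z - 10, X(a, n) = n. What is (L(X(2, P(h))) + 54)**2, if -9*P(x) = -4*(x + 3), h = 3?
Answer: 38416/9 ≈ 4268.4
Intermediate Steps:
P(x) = 4/3 + 4*x/9 (P(x) = -(-4)*(x + 3)/9 = -(-4)*(3 + x)/9 = -(-12 - 4*x)/9 = 4/3 + 4*x/9)
L(Z) = -10 + 8*Z
(L(X(2, P(h))) + 54)**2 = ((-10 + 8*(4/3 + (4/9)*3)) + 54)**2 = ((-10 + 8*(4/3 + 4/3)) + 54)**2 = ((-10 + 8*(8/3)) + 54)**2 = ((-10 + 64/3) + 54)**2 = (34/3 + 54)**2 = (196/3)**2 = 38416/9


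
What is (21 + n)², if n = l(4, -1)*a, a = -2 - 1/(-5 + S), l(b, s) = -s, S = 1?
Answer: 5929/16 ≈ 370.56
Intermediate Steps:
a = -7/4 (a = -2 - 1/(-5 + 1) = -2 - 1/(-4) = -2 - 1*(-¼) = -2 + ¼ = -7/4 ≈ -1.7500)
n = -7/4 (n = -1*(-1)*(-7/4) = 1*(-7/4) = -7/4 ≈ -1.7500)
(21 + n)² = (21 - 7/4)² = (77/4)² = 5929/16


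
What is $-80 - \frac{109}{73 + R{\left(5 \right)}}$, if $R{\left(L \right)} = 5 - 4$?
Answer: $- \frac{6029}{74} \approx -81.473$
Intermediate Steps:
$R{\left(L \right)} = 1$ ($R{\left(L \right)} = 5 - 4 = 1$)
$-80 - \frac{109}{73 + R{\left(5 \right)}} = -80 - \frac{109}{73 + 1} = -80 - \frac{109}{74} = - \frac{6029}{74}$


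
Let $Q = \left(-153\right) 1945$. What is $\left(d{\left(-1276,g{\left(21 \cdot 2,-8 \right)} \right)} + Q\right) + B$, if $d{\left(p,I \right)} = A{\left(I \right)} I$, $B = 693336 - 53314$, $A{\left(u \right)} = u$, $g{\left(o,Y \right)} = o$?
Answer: $344201$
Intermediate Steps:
$B = 640022$ ($B = 693336 - 53314 = 640022$)
$d{\left(p,I \right)} = I^{2}$ ($d{\left(p,I \right)} = I I = I^{2}$)
$Q = -297585$
$\left(d{\left(-1276,g{\left(21 \cdot 2,-8 \right)} \right)} + Q\right) + B = \left(\left(21 \cdot 2\right)^{2} - 297585\right) + 640022 = \left(42^{2} - 297585\right) + 640022 = \left(1764 - 297585\right) + 640022 = -295821 + 640022 = 344201$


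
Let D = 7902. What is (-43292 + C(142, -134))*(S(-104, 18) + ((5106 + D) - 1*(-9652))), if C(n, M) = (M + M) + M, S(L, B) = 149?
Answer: -996616446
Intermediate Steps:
C(n, M) = 3*M (C(n, M) = 2*M + M = 3*M)
(-43292 + C(142, -134))*(S(-104, 18) + ((5106 + D) - 1*(-9652))) = (-43292 + 3*(-134))*(149 + ((5106 + 7902) - 1*(-9652))) = (-43292 - 402)*(149 + (13008 + 9652)) = -43694*(149 + 22660) = -43694*22809 = -996616446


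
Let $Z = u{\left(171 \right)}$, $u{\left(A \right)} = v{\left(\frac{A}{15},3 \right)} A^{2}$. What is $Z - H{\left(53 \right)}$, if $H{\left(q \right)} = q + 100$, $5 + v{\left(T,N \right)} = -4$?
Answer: $-263322$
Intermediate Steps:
$v{\left(T,N \right)} = -9$ ($v{\left(T,N \right)} = -5 - 4 = -9$)
$u{\left(A \right)} = - 9 A^{2}$
$Z = -263169$ ($Z = - 9 \cdot 171^{2} = \left(-9\right) 29241 = -263169$)
$H{\left(q \right)} = 100 + q$
$Z - H{\left(53 \right)} = -263169 - \left(100 + 53\right) = -263169 - 153 = -263322$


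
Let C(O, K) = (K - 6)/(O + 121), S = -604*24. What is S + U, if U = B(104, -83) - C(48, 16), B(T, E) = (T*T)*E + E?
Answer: -154179893/169 ≈ -9.1231e+5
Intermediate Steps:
S = -14496
B(T, E) = E + E*T**2 (B(T, E) = T**2*E + E = E*T**2 + E = E + E*T**2)
C(O, K) = (-6 + K)/(121 + O)
U = -151730069/169 (U = -83*(1 + 104**2) - (-6 + 16)/(121 + 48) = -83*(1 + 10816) - 10/169 = -83*10817 - 10/169 = -897811 - 1*10/169 = -897811 - 10/169 = -151730069/169 ≈ -8.9781e+5)
S + U = -14496 - 151730069/169 = -154179893/169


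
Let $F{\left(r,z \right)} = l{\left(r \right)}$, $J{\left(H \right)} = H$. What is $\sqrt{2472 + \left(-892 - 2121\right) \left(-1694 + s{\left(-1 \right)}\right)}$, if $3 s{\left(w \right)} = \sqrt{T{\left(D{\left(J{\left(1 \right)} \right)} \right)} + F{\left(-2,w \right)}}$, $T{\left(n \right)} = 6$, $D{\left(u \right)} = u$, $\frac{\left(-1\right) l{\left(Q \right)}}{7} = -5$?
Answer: $\frac{\sqrt{45958446 - 9039 \sqrt{41}}}{3} \approx 2258.3$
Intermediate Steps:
$l{\left(Q \right)} = 35$ ($l{\left(Q \right)} = \left(-7\right) \left(-5\right) = 35$)
$F{\left(r,z \right)} = 35$
$s{\left(w \right)} = \frac{\sqrt{41}}{3}$ ($s{\left(w \right)} = \frac{\sqrt{6 + 35}}{3} = \frac{\sqrt{41}}{3}$)
$\sqrt{2472 + \left(-892 - 2121\right) \left(-1694 + s{\left(-1 \right)}\right)} = \sqrt{2472 + \left(-892 - 2121\right) \left(-1694 + \frac{\sqrt{41}}{3}\right)} = \sqrt{2472 - 3013 \left(-1694 + \frac{\sqrt{41}}{3}\right)} = \sqrt{2472 + \left(5104022 - \frac{3013 \sqrt{41}}{3}\right)} = \sqrt{5106494 - \frac{3013 \sqrt{41}}{3}}$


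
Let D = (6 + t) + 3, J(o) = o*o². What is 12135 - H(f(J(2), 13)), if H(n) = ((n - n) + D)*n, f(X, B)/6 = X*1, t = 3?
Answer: 11559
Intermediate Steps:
J(o) = o³
D = 12 (D = (6 + 3) + 3 = 9 + 3 = 12)
f(X, B) = 6*X (f(X, B) = 6*(X*1) = 6*X)
H(n) = 12*n (H(n) = ((n - n) + 12)*n = (0 + 12)*n = 12*n)
12135 - H(f(J(2), 13)) = 12135 - 12*6*2³ = 12135 - 12*6*8 = 12135 - 12*48 = 12135 - 1*576 = 12135 - 576 = 11559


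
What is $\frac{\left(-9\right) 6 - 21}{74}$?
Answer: $- \frac{75}{74} \approx -1.0135$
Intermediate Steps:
$\frac{\left(-9\right) 6 - 21}{74} = \left(-54 - 21\right) \frac{1}{74} = \left(-75\right) \frac{1}{74} = - \frac{75}{74}$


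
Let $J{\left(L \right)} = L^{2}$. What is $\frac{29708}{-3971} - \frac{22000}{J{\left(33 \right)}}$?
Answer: $- \frac{989372}{35739} \approx -27.683$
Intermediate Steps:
$\frac{29708}{-3971} - \frac{22000}{J{\left(33 \right)}} = \frac{29708}{-3971} - \frac{22000}{33^{2}} = 29708 \left(- \frac{1}{3971}\right) - \frac{22000}{1089} = - \frac{29708}{3971} - \frac{2000}{99} = - \frac{989372}{35739}$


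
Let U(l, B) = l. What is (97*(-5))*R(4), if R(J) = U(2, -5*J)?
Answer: -970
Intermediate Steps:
R(J) = 2
(97*(-5))*R(4) = (97*(-5))*2 = -485*2 = -970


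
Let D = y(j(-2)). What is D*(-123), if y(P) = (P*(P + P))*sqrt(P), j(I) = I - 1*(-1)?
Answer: -246*I ≈ -246.0*I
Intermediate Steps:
j(I) = 1 + I (j(I) = I + 1 = 1 + I)
y(P) = 2*P**(5/2) (y(P) = (P*(2*P))*sqrt(P) = (2*P**2)*sqrt(P) = 2*P**(5/2))
D = 2*I (D = 2*(1 - 2)**(5/2) = 2*(-1)**(5/2) = 2*I ≈ 2.0*I)
D*(-123) = (2*I)*(-123) = -246*I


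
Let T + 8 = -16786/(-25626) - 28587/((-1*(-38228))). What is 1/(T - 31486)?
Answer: -489815364/15426290511443 ≈ -3.1752e-5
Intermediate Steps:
T = -3963960539/489815364 (T = -8 + (-16786/(-25626) - 28587/((-1*(-38228)))) = -8 + (-16786*(-1/25626) - 28587/38228) = -8 + (8393/12813 - 28587*1/38228) = -8 + (8393/12813 - 28587/38228) = -8 - 45437627/489815364 = -3963960539/489815364 ≈ -8.0928)
1/(T - 31486) = 1/(-3963960539/489815364 - 31486) = 1/(-15426290511443/489815364) = -489815364/15426290511443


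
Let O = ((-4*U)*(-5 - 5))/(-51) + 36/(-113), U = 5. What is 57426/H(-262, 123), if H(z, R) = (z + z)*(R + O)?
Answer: -165473019/179316206 ≈ -0.92280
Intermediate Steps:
O = -24436/5763 (O = ((-4*5)*(-5 - 5))/(-51) + 36/(-113) = -20*(-10)*(-1/51) + 36*(-1/113) = 200*(-1/51) - 36/113 = -200/51 - 36/113 = -24436/5763 ≈ -4.2402)
H(z, R) = 2*z*(-24436/5763 + R) (H(z, R) = (z + z)*(R - 24436/5763) = (2*z)*(-24436/5763 + R) = 2*z*(-24436/5763 + R))
57426/H(-262, 123) = 57426/(((2/5763)*(-262)*(-24436 + 5763*123))) = 57426/(((2/5763)*(-262)*(-24436 + 708849))) = 57426/(((2/5763)*(-262)*684413)) = 57426/(-358632412/5763) = 57426*(-5763/358632412) = -165473019/179316206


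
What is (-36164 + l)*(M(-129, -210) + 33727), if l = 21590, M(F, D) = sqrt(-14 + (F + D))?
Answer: -491537298 - 14574*I*sqrt(353) ≈ -4.9154e+8 - 2.7382e+5*I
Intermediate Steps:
M(F, D) = sqrt(-14 + D + F) (M(F, D) = sqrt(-14 + (D + F)) = sqrt(-14 + D + F))
(-36164 + l)*(M(-129, -210) + 33727) = (-36164 + 21590)*(sqrt(-14 - 210 - 129) + 33727) = -14574*(sqrt(-353) + 33727) = -14574*(I*sqrt(353) + 33727) = -14574*(33727 + I*sqrt(353)) = -491537298 - 14574*I*sqrt(353)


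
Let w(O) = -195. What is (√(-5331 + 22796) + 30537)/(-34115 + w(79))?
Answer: -30537/34310 - √17465/34310 ≈ -0.89388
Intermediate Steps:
(√(-5331 + 22796) + 30537)/(-34115 + w(79)) = (√(-5331 + 22796) + 30537)/(-34115 - 195) = (√17465 + 30537)/(-34310) = (30537 + √17465)*(-1/34310) = -30537/34310 - √17465/34310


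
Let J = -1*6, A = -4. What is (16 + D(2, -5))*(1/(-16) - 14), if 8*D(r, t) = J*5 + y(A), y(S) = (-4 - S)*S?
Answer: -11025/64 ≈ -172.27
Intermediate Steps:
y(S) = S*(-4 - S)
J = -6
D(r, t) = -15/4 (D(r, t) = (-6*5 - 1*(-4)*(4 - 4))/8 = (-30 - 1*(-4)*0)/8 = (-30 + 0)/8 = (⅛)*(-30) = -15/4)
(16 + D(2, -5))*(1/(-16) - 14) = (16 - 15/4)*(1/(-16) - 14) = 49*(-1/16 - 14)/4 = (49/4)*(-225/16) = -11025/64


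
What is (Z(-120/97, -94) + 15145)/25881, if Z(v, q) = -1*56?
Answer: 15089/25881 ≈ 0.58301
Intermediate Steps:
Z(v, q) = -56
(Z(-120/97, -94) + 15145)/25881 = (-56 + 15145)/25881 = 15089*(1/25881) = 15089/25881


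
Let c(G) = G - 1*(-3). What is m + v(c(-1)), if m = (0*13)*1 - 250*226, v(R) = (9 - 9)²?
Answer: -56500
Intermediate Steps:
c(G) = 3 + G (c(G) = G + 3 = 3 + G)
v(R) = 0 (v(R) = 0² = 0)
m = -56500 (m = 0*1 - 56500 = 0 - 56500 = -56500)
m + v(c(-1)) = -56500 + 0 = -56500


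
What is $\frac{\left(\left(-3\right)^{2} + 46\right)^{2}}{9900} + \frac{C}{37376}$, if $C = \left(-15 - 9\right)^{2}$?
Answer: $\frac{1687}{5256} \approx 0.32097$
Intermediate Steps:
$C = 576$ ($C = \left(-24\right)^{2} = 576$)
$\frac{\left(\left(-3\right)^{2} + 46\right)^{2}}{9900} + \frac{C}{37376} = \frac{\left(\left(-3\right)^{2} + 46\right)^{2}}{9900} + \frac{576}{37376} = \left(9 + 46\right)^{2} \cdot \frac{1}{9900} + 576 \cdot \frac{1}{37376} = 55^{2} \cdot \frac{1}{9900} + \frac{9}{584} = 3025 \cdot \frac{1}{9900} + \frac{9}{584} = \frac{11}{36} + \frac{9}{584} = \frac{1687}{5256}$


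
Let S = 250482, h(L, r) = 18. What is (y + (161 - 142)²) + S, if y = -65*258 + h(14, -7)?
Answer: 234091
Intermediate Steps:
y = -16752 (y = -65*258 + 18 = -16770 + 18 = -16752)
(y + (161 - 142)²) + S = (-16752 + (161 - 142)²) + 250482 = (-16752 + 19²) + 250482 = (-16752 + 361) + 250482 = -16391 + 250482 = 234091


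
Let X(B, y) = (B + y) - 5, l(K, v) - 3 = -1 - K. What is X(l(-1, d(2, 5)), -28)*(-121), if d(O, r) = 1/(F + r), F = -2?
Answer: 3630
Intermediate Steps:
d(O, r) = 1/(-2 + r)
l(K, v) = 2 - K (l(K, v) = 3 + (-1 - K) = 2 - K)
X(B, y) = -5 + B + y
X(l(-1, d(2, 5)), -28)*(-121) = (-5 + (2 - 1*(-1)) - 28)*(-121) = (-5 + (2 + 1) - 28)*(-121) = (-5 + 3 - 28)*(-121) = -30*(-121) = 3630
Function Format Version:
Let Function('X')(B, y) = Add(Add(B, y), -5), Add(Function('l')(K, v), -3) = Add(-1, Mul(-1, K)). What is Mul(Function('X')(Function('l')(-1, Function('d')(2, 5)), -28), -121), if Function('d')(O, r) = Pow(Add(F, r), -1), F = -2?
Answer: 3630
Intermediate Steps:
Function('d')(O, r) = Pow(Add(-2, r), -1)
Function('l')(K, v) = Add(2, Mul(-1, K)) (Function('l')(K, v) = Add(3, Add(-1, Mul(-1, K))) = Add(2, Mul(-1, K)))
Function('X')(B, y) = Add(-5, B, y)
Mul(Function('X')(Function('l')(-1, Function('d')(2, 5)), -28), -121) = Mul(Add(-5, Add(2, Mul(-1, -1)), -28), -121) = Mul(Add(-5, Add(2, 1), -28), -121) = Mul(Add(-5, 3, -28), -121) = Mul(-30, -121) = 3630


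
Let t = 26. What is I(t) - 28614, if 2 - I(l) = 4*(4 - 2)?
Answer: -28620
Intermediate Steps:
I(l) = -6 (I(l) = 2 - 4*(4 - 2) = 2 - 4*2 = 2 - 1*8 = 2 - 8 = -6)
I(t) - 28614 = -6 - 28614 = -28620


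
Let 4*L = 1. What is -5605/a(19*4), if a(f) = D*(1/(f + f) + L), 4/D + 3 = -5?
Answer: 1703920/39 ≈ 43690.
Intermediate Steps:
D = -½ (D = 4/(-3 - 5) = 4/(-8) = 4*(-⅛) = -½ ≈ -0.50000)
L = ¼ (L = (¼)*1 = ¼ ≈ 0.25000)
a(f) = -⅛ - 1/(4*f) (a(f) = -(1/(f + f) + ¼)/2 = -(1/(2*f) + ¼)/2 = -(¼ + 1/(2*f))/2 = -⅛ - 1/(4*f))
-5605/a(19*4) = -5605*608/(-2 - 19*4) = -5605*608/(-2 - 1*76) = -5605*608/(-2 - 76) = -5605/((⅛)*(1/76)*(-78)) = -5605/(-39/304) = -5605*(-304/39) = 1703920/39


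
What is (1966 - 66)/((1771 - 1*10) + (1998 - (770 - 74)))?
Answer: 1900/3063 ≈ 0.62031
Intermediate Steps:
(1966 - 66)/((1771 - 1*10) + (1998 - (770 - 74))) = 1900/((1771 - 10) + (1998 - 1*696)) = 1900/(1761 + (1998 - 696)) = 1900/(1761 + 1302) = 1900/3063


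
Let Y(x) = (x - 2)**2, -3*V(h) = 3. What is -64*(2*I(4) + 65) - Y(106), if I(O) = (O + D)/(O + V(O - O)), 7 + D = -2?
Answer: -44288/3 ≈ -14763.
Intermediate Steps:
V(h) = -1 (V(h) = -1/3*3 = -1)
D = -9 (D = -7 - 2 = -9)
I(O) = (-9 + O)/(-1 + O) (I(O) = (O - 9)/(O - 1) = (-9 + O)/(-1 + O))
Y(x) = (-2 + x)**2
-64*(2*I(4) + 65) - Y(106) = -64*(2*((-9 + 4)/(-1 + 4)) + 65) - (-2 + 106)**2 = -64*(2*(-5/3) + 65) - 1*104**2 = -64*(2*((1/3)*(-5)) + 65) - 1*10816 = -64*(2*(-5/3) + 65) - 10816 = -64*(-10/3 + 65) - 10816 = -64*185/3 - 10816 = -11840/3 - 10816 = -44288/3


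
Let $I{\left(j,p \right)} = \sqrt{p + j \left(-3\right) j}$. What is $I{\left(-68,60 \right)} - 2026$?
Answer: $-2026 + 2 i \sqrt{3453} \approx -2026.0 + 117.52 i$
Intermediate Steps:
$I{\left(j,p \right)} = \sqrt{p - 3 j^{2}}$ ($I{\left(j,p \right)} = \sqrt{p + - 3 j j} = \sqrt{p - 3 j^{2}}$)
$I{\left(-68,60 \right)} - 2026 = \sqrt{60 - 3 \left(-68\right)^{2}} - 2026 = \sqrt{60 - 13872} - 2026 = \sqrt{-13812} - 2026 = 2 i \sqrt{3453} - 2026 = -2026 + 2 i \sqrt{3453}$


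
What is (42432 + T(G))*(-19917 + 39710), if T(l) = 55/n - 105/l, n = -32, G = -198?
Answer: 886863704041/1056 ≈ 8.3983e+8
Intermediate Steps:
T(l) = -55/32 - 105/l (T(l) = 55/(-32) - 105/l = 55*(-1/32) - 105/l = -55/32 - 105/l)
(42432 + T(G))*(-19917 + 39710) = (42432 + (-55/32 - 105/(-198)))*(-19917 + 39710) = (42432 + (-55/32 - 105*(-1/198)))*19793 = (42432 + (-55/32 + 35/66))*19793 = (42432 - 1255/1056)*19793 = (44806937/1056)*19793 = 886863704041/1056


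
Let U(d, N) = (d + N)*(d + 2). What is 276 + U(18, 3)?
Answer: 696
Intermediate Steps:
U(d, N) = (2 + d)*(N + d) (U(d, N) = (N + d)*(2 + d) = (2 + d)*(N + d))
276 + U(18, 3) = 276 + (18² + 2*3 + 2*18 + 3*18) = 276 + (324 + 6 + 36 + 54) = 276 + 420 = 696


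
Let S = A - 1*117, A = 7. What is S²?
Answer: 12100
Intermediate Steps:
S = -110 (S = 7 - 1*117 = 7 - 117 = -110)
S² = (-110)² = 12100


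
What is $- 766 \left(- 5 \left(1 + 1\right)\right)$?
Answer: $7660$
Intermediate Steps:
$- 766 \left(- 5 \left(1 + 1\right)\right) = - 766 \left(\left(-5\right) 2\right) = \left(-766\right) \left(-10\right) = 7660$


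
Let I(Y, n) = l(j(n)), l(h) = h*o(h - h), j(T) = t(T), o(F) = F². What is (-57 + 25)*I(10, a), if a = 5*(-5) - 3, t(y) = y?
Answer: 0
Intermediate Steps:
j(T) = T
a = -28 (a = -25 - 3 = -28)
l(h) = 0 (l(h) = h*(h - h)² = h*0² = h*0 = 0)
I(Y, n) = 0
(-57 + 25)*I(10, a) = (-57 + 25)*0 = -32*0 = 0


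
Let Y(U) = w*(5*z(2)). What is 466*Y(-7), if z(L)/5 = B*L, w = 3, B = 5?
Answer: 349500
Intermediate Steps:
z(L) = 25*L (z(L) = 5*(5*L) = 25*L)
Y(U) = 750 (Y(U) = 3*(5*(25*2)) = 3*(5*50) = 3*250 = 750)
466*Y(-7) = 466*750 = 349500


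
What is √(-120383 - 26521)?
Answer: 2*I*√36726 ≈ 383.28*I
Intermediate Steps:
√(-120383 - 26521) = √(-146904) = 2*I*√36726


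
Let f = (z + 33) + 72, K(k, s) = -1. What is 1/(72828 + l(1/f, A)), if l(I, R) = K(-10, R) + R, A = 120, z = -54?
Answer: 1/72947 ≈ 1.3709e-5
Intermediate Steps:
f = 51 (f = (-54 + 33) + 72 = -21 + 72 = 51)
l(I, R) = -1 + R
1/(72828 + l(1/f, A)) = 1/(72828 + (-1 + 120)) = 1/(72828 + 119) = 1/72947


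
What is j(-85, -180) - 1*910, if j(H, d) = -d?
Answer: -730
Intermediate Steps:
j(-85, -180) - 1*910 = -1*(-180) - 1*910 = 180 - 910 = -730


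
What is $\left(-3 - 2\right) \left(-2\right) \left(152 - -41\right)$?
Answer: $1930$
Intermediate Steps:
$\left(-3 - 2\right) \left(-2\right) \left(152 - -41\right) = \left(-5\right) \left(-2\right) \left(152 + \left(-1 + 42\right)\right) = 10 \left(152 + 41\right) = 10 \cdot 193 = 1930$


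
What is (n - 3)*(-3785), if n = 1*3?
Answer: 0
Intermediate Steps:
n = 3
(n - 3)*(-3785) = (3 - 3)*(-3785) = 0*(-3785) = 0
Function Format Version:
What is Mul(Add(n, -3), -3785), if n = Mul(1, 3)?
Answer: 0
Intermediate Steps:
n = 3
Mul(Add(n, -3), -3785) = Mul(Add(3, -3), -3785) = Mul(0, -3785) = 0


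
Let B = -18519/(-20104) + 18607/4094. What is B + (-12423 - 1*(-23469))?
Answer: 19773902035/1789256 ≈ 11051.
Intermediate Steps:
B = 9780259/1789256 (B = -18519*(-1/20104) + 18607*(1/4094) = 18519/20104 + 809/178 = 9780259/1789256 ≈ 5.4661)
B + (-12423 - 1*(-23469)) = 9780259/1789256 + (-12423 - 1*(-23469)) = 9780259/1789256 + (-12423 + 23469) = 9780259/1789256 + 11046 = 19773902035/1789256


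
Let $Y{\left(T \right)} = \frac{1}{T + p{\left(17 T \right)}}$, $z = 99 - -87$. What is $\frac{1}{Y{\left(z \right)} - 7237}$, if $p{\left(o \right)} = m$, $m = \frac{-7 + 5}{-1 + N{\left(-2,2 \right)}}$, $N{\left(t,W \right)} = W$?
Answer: $- \frac{184}{1331607} \approx -0.00013818$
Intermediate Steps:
$z = 186$ ($z = 99 + 87 = 186$)
$m = -2$ ($m = \frac{-7 + 5}{-1 + 2} = - \frac{2}{1} = \left(-2\right) 1 = -2$)
$p{\left(o \right)} = -2$
$Y{\left(T \right)} = \frac{1}{-2 + T}$ ($Y{\left(T \right)} = \frac{1}{T - 2} = \frac{1}{-2 + T}$)
$\frac{1}{Y{\left(z \right)} - 7237} = \frac{1}{\frac{1}{-2 + 186} - 7237} = \frac{1}{\frac{1}{184} - 7237} = \frac{1}{- \frac{1331607}{184}} = - \frac{184}{1331607}$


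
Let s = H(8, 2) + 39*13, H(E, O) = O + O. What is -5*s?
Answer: -2555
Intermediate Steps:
H(E, O) = 2*O
s = 511 (s = 2*2 + 39*13 = 4 + 507 = 511)
-5*s = -5*511 = -2555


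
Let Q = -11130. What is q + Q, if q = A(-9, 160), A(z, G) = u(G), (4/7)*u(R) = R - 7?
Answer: -43449/4 ≈ -10862.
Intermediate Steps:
u(R) = -49/4 + 7*R/4 (u(R) = 7*(R - 7)/4 = 7*(-7 + R)/4 = -49/4 + 7*R/4)
A(z, G) = -49/4 + 7*G/4
q = 1071/4 (q = -49/4 + (7/4)*160 = -49/4 + 280 = 1071/4 ≈ 267.75)
q + Q = 1071/4 - 11130 = -43449/4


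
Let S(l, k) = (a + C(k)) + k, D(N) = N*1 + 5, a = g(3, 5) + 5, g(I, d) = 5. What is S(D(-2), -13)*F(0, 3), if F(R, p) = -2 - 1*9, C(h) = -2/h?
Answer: 407/13 ≈ 31.308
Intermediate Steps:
a = 10 (a = 5 + 5 = 10)
F(R, p) = -11 (F(R, p) = -2 - 9 = -11)
D(N) = 5 + N (D(N) = N + 5 = 5 + N)
S(l, k) = 10 + k - 2/k (S(l, k) = (10 - 2/k) + k = 10 + k - 2/k)
S(D(-2), -13)*F(0, 3) = (10 - 13 - 2/(-13))*(-11) = (10 - 13 - 2*(-1/13))*(-11) = (10 - 13 + 2/13)*(-11) = -37/13*(-11) = 407/13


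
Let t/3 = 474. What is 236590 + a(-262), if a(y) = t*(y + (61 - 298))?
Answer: -472988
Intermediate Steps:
t = 1422 (t = 3*474 = 1422)
a(y) = -337014 + 1422*y (a(y) = 1422*(y + (61 - 298)) = 1422*(y - 237) = 1422*(-237 + y) = -337014 + 1422*y)
236590 + a(-262) = 236590 + (-337014 + 1422*(-262)) = 236590 + (-337014 - 372564) = 236590 - 709578 = -472988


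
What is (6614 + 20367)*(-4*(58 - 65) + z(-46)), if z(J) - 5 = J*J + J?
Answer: 56741043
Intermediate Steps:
z(J) = 5 + J + J**2 (z(J) = 5 + (J*J + J) = 5 + (J**2 + J) = 5 + (J + J**2) = 5 + J + J**2)
(6614 + 20367)*(-4*(58 - 65) + z(-46)) = (6614 + 20367)*(-4*(58 - 65) + (5 - 46 + (-46)**2)) = 26981*(-4*(-7) + (5 - 46 + 2116)) = 26981*(28 + 2075) = 26981*2103 = 56741043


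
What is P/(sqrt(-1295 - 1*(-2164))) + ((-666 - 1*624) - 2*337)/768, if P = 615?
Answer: -491/192 + 615*sqrt(869)/869 ≈ 18.305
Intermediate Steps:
P/(sqrt(-1295 - 1*(-2164))) + ((-666 - 1*624) - 2*337)/768 = 615/(sqrt(-1295 - 1*(-2164))) + ((-666 - 1*624) - 2*337)/768 = 615/(sqrt(-1295 + 2164)) + ((-666 - 624) - 674)*(1/768) = 615/(sqrt(869)) + (-1290 - 674)*(1/768) = 615*(sqrt(869)/869) - 1964*1/768 = 615*sqrt(869)/869 - 491/192 = -491/192 + 615*sqrt(869)/869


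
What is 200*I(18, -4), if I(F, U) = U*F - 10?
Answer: -16400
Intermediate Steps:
I(F, U) = -10 + F*U (I(F, U) = F*U - 10 = -10 + F*U)
200*I(18, -4) = 200*(-10 + 18*(-4)) = 200*(-10 - 72) = 200*(-82) = -16400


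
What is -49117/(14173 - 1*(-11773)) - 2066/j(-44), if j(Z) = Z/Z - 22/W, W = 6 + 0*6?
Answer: 40105093/51892 ≈ 772.86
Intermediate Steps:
W = 6 (W = 6 + 0 = 6)
j(Z) = -8/3 (j(Z) = Z/Z - 22/6 = 1 - 22*1/6 = 1 - 11/3 = -8/3)
-49117/(14173 - 1*(-11773)) - 2066/j(-44) = -49117/(14173 - 1*(-11773)) - 2066/(-8/3) = -49117/(14173 + 11773) - 2066*(-3/8) = -49117/25946 + 3099/4 = 40105093/51892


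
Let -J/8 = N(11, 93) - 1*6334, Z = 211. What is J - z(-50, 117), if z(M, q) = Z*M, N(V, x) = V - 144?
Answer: 62286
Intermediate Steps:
N(V, x) = -144 + V
z(M, q) = 211*M
J = 51736 (J = -8*((-144 + 11) - 1*6334) = -8*(-133 - 6334) = -8*(-6467) = 51736)
J - z(-50, 117) = 51736 - 211*(-50) = 51736 - 1*(-10550) = 51736 + 10550 = 62286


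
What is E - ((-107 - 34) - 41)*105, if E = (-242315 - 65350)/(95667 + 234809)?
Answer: 6315088695/330476 ≈ 19109.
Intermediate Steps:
E = -307665/330476 ≈ -0.93097
E - ((-107 - 34) - 41)*105 = -307665/330476 - ((-107 - 34) - 41)*105 = -307665/330476 - (-141 - 41)*105 = -307665/330476 - (-182)*105 = -307665/330476 - 1*(-19110) = -307665/330476 + 19110 = 6315088695/330476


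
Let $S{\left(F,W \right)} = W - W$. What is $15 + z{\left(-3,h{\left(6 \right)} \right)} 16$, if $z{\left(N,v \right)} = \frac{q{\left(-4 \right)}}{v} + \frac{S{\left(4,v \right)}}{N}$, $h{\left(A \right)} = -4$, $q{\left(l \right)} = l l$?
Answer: $-49$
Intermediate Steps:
$q{\left(l \right)} = l^{2}$
$S{\left(F,W \right)} = 0$
$z{\left(N,v \right)} = \frac{16}{v}$ ($z{\left(N,v \right)} = \frac{\left(-4\right)^{2}}{v} + \frac{0}{N} = \frac{16}{v} + 0 = \frac{16}{v}$)
$15 + z{\left(-3,h{\left(6 \right)} \right)} 16 = 15 + \frac{16}{-4} \cdot 16 = 15 + 16 \left(- \frac{1}{4}\right) 16 = 15 - 64 = -49$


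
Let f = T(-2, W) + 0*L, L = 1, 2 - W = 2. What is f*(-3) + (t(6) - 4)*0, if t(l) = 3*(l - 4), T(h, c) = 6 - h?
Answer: -24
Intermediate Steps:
W = 0 (W = 2 - 1*2 = 2 - 2 = 0)
t(l) = -12 + 3*l (t(l) = 3*(-4 + l) = -12 + 3*l)
f = 8 (f = (6 - 1*(-2)) + 0*1 = (6 + 2) + 0 = 8 + 0 = 8)
f*(-3) + (t(6) - 4)*0 = 8*(-3) + ((-12 + 3*6) - 4)*0 = -24 + ((-12 + 18) - 4)*0 = -24 + (6 - 4)*0 = -24 + 2*0 = -24 + 0 = -24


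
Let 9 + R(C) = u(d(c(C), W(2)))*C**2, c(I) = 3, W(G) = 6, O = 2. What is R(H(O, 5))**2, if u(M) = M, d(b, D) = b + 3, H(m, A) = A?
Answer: 19881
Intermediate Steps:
d(b, D) = 3 + b
R(C) = -9 + 6*C**2 (R(C) = -9 + (3 + 3)*C**2 = -9 + 6*C**2)
R(H(O, 5))**2 = (-9 + 6*5**2)**2 = (-9 + 6*25)**2 = (-9 + 150)**2 = 141**2 = 19881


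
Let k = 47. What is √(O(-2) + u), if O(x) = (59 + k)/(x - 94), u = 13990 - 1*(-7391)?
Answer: √3078705/12 ≈ 146.22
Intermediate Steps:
u = 21381 (u = 13990 + 7391 = 21381)
O(x) = 106/(-94 + x) (O(x) = (59 + 47)/(x - 94) = 106/(-94 + x))
√(O(-2) + u) = √(106/(-94 - 2) + 21381) = √(106/(-96) + 21381) = √(106*(-1/96) + 21381) = √(-53/48 + 21381) = √(1026235/48) = √3078705/12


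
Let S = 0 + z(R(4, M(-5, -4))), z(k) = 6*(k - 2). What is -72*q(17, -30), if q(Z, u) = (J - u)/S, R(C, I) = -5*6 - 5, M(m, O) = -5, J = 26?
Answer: 672/37 ≈ 18.162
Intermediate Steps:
R(C, I) = -35 (R(C, I) = -30 - 5 = -35)
z(k) = -12 + 6*k (z(k) = 6*(-2 + k) = -12 + 6*k)
S = -222 (S = 0 + (-12 + 6*(-35)) = 0 + (-12 - 210) = 0 - 222 = -222)
q(Z, u) = -13/111 + u/222 (q(Z, u) = (26 - u)/(-222) = (26 - u)*(-1/222) = -13/111 + u/222)
-72*q(17, -30) = -72*(-13/111 + (1/222)*(-30)) = -72*(-13/111 - 5/37) = -72*(-28/111) = 672/37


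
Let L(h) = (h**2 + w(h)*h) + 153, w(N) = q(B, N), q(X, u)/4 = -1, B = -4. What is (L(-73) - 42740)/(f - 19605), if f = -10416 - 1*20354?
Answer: 36966/50375 ≈ 0.73382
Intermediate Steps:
q(X, u) = -4 (q(X, u) = 4*(-1) = -4)
w(N) = -4
L(h) = 153 + h**2 - 4*h (L(h) = (h**2 - 4*h) + 153 = 153 + h**2 - 4*h)
f = -30770 (f = -10416 - 20354 = -30770)
(L(-73) - 42740)/(f - 19605) = ((153 + (-73)**2 - 4*(-73)) - 42740)/(-30770 - 19605) = ((153 + 5329 + 292) - 42740)/(-50375) = (5774 - 42740)*(-1/50375) = -36966*(-1/50375) = 36966/50375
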